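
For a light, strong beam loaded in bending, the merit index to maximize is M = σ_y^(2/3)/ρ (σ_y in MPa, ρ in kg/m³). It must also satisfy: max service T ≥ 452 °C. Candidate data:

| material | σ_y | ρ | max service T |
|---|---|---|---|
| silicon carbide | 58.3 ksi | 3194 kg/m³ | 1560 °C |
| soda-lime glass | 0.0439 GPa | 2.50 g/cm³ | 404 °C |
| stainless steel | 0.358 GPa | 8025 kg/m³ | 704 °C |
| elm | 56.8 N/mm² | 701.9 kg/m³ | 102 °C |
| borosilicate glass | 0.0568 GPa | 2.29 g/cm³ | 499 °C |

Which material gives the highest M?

silicon carbide

Screen on constraints: max service T ≥ 452 °C. Survivors: silicon carbide, stainless steel, borosilicate glass.
Normalizing units and computing the index:
  silicon carbide: σ_y = 402.0 MPa, ρ = 3194 kg/m³
  stainless steel: σ_y = 358.0 MPa, ρ = 8025 kg/m³
  borosilicate glass: σ_y = 56.80 MPa, ρ = 2290 kg/m³
  silicon carbide: M = 17.1×10⁻³
  borosilicate glass: M = 6.45×10⁻³
  stainless steel: M = 6.28×10⁻³
Silicon carbide ranks first.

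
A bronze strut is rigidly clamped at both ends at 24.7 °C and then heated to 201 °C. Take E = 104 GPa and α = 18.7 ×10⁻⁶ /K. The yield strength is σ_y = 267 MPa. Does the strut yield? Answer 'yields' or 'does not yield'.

yields

ΔT = 176.3 K. Constrained thermal stress σ = E·α·ΔT = 104.0×10³ MPa × 18.7×10⁻⁶ × 176.3 = 343 MPa (compressive).
Compare to σ_y = 267 MPa: σ ≥ σ_y, so it yields.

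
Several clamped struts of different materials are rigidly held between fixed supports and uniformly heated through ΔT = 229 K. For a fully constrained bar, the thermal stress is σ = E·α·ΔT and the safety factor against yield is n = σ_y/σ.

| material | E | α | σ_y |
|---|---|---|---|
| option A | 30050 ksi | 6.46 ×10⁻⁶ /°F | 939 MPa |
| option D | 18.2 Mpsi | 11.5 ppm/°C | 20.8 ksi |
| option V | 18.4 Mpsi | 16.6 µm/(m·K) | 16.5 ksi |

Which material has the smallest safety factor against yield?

With everything in SI (GPa, ×10⁻⁶/K, MPa):
  option A: E = 207.2, α = 11.6, σ_y = 939.0 → σ = 552 MPa, n = 1.70
  option D: E = 125.5, α = 11.5, σ_y = 143.4 → σ = 330 MPa, n = 0.434
  option V: E = 126.9, α = 16.6, σ_y = 113.8 → σ = 482 MPa, n = 0.236
Option V has the lowest safety factor, n = 0.236.

option V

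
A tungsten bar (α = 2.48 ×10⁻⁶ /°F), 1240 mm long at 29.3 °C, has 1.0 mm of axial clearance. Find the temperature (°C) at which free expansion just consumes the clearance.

α = 2.48×10⁻⁶/°F × 9/5 = 4.46×10⁻⁶/K.
α·L₀·ΔT = 1.0 mm ⇒ ΔT = 1.0 / (4.46×10⁻⁶ × 1240.0) = 180.7 K.
T = 29.3 + 180.7 = 210.0 °C.

210 °C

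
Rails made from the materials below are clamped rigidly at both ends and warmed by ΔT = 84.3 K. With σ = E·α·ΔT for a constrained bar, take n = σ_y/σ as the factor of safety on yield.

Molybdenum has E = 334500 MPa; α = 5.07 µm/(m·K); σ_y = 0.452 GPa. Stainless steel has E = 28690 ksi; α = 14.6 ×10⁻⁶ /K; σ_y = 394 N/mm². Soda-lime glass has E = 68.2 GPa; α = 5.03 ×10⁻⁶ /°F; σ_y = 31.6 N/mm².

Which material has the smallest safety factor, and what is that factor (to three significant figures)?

Per material, after unit conversion:
  molybdenum: E = 334.5, α = 5.07, σ_y = 452.0 → σ = 143 MPa, n = 3.16
  stainless steel: E = 197.8, α = 14.6, σ_y = 394.0 → σ = 243 MPa, n = 1.62
  soda-lime glass: E = 68.20, α = 9.05, σ_y = 31.60 → σ = 52.1 MPa, n = 0.607
Smallest n: soda-lime glass with n = 0.607.

soda-lime glass, n = 0.607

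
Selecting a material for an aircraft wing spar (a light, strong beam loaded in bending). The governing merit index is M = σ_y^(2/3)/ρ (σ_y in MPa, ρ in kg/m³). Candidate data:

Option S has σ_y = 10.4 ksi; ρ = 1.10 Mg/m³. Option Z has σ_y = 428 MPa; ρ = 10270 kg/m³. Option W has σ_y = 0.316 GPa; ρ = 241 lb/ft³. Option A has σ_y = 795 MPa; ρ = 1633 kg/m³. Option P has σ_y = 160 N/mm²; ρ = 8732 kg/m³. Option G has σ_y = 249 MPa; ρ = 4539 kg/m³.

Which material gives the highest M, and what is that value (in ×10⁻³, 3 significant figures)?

option A, M = 52.6×10⁻³

After converting to SI:
  option S: σ_y = 71.71 MPa, ρ = 1100 kg/m³
  option Z: σ_y = 428.0 MPa, ρ = 10270 kg/m³
  option W: σ_y = 316.0 MPa, ρ = 3860 kg/m³
  option A: σ_y = 795.0 MPa, ρ = 1633 kg/m³
  option P: σ_y = 160.0 MPa, ρ = 8732 kg/m³
  option G: σ_y = 249.0 MPa, ρ = 4539 kg/m³
  option A: M = 52.6×10⁻³
  option S: M = 15.7×10⁻³
  option W: M = 12.0×10⁻³
  option G: M = 8.72×10⁻³
  option Z: M = 5.53×10⁻³
  option P: M = 3.38×10⁻³
Option A has the largest M.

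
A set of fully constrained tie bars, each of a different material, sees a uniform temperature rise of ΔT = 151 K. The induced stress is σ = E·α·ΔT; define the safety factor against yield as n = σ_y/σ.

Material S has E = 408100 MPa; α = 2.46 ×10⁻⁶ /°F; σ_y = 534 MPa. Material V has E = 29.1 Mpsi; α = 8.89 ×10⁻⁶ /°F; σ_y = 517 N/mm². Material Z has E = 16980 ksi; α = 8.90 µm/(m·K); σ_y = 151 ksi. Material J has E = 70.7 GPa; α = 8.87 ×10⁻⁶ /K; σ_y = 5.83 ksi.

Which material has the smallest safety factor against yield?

In consistent units (E in GPa, α in ×10⁻⁶/K, σ_y in MPa):
  material S: E = 408.1, α = 4.43, σ_y = 534.0 → σ = 273 MPa, n = 1.96
  material V: E = 200.6, α = 16.0, σ_y = 517.0 → σ = 485 MPa, n = 1.07
  material Z: E = 117.1, α = 8.90, σ_y = 1041 → σ = 157 MPa, n = 6.62
  material J: E = 70.70, α = 8.87, σ_y = 40.20 → σ = 94.7 MPa, n = 0.424
Smallest n: material J with n = 0.424.

material J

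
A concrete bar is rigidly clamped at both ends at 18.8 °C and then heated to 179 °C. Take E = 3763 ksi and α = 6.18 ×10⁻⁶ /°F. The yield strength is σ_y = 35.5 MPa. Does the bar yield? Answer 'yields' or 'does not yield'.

yields

E = 3763 ksi = 25.94 GPa.
α = 6.18×10⁻⁶/°F × 9/5 = 11.1×10⁻⁶/K.
ΔT = 160.2 K. Constrained thermal stress σ = E·α·ΔT = 25.94×10³ MPa × 11.1×10⁻⁶ × 160.2 = 46.2 MPa (compressive).
Compare to σ_y = 35.5 MPa: σ ≥ σ_y, so it yields.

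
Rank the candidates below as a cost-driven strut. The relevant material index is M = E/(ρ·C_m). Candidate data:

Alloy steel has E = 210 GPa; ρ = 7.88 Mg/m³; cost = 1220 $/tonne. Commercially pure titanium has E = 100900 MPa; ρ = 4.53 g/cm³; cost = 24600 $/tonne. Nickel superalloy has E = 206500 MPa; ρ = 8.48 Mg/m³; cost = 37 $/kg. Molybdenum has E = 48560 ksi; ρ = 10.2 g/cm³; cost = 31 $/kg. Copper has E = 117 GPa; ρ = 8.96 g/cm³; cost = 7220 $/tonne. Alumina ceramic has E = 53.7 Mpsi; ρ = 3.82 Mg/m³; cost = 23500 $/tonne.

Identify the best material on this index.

In SI units:
  alloy steel: E = 210.0 GPa, ρ = 7880 kg/m³, cost = 1.220 $/kg
  commercially pure titanium: E = 100.9 GPa, ρ = 4530 kg/m³, cost = 24.60 $/kg
  nickel superalloy: E = 206.5 GPa, ρ = 8480 kg/m³, cost = 37.00 $/kg
  molybdenum: E = 334.8 GPa, ρ = 10200 kg/m³, cost = 31.00 $/kg
  copper: E = 117.0 GPa, ρ = 8960 kg/m³, cost = 7.220 $/kg
  alumina ceramic: E = 370.2 GPa, ρ = 3820 kg/m³, cost = 23.50 $/kg
  alloy steel: M = 21.8 MN·m per $
  alumina ceramic: M = 4.12 MN·m per $
  copper: M = 1.81 MN·m per $
  molybdenum: M = 1.06 MN·m per $
  commercially pure titanium: M = 0.905 MN·m per $
  nickel superalloy: M = 0.658 MN·m per $
Alloy steel ranks first.

alloy steel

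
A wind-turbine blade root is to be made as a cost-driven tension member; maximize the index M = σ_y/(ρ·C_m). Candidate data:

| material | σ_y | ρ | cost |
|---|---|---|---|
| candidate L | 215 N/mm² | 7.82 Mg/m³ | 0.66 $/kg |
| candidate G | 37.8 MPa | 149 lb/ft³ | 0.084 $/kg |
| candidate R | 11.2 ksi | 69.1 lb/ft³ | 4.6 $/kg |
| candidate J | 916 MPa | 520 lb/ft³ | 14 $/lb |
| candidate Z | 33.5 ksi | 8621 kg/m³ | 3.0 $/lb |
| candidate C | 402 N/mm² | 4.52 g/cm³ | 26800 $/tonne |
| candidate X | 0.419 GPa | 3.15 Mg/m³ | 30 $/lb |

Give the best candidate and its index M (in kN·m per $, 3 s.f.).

After converting to SI:
  candidate L: σ_y = 215.0 MPa, ρ = 7820 kg/m³, cost = 0.6600 $/kg
  candidate G: σ_y = 37.80 MPa, ρ = 2387 kg/m³, cost = 0.08400 $/kg
  candidate R: σ_y = 77.22 MPa, ρ = 1107 kg/m³, cost = 4.600 $/kg
  candidate J: σ_y = 916.0 MPa, ρ = 8330 kg/m³, cost = 30.86 $/kg
  candidate Z: σ_y = 231.0 MPa, ρ = 8621 kg/m³, cost = 6.614 $/kg
  candidate C: σ_y = 402.0 MPa, ρ = 4520 kg/m³, cost = 26.80 $/kg
  candidate X: σ_y = 419.0 MPa, ρ = 3150 kg/m³, cost = 66.14 $/kg
  candidate G: M = 189 kN·m per $
  candidate L: M = 41.7 kN·m per $
  candidate R: M = 15.2 kN·m per $
  candidate Z: M = 4.05 kN·m per $
  candidate J: M = 3.56 kN·m per $
  candidate C: M = 3.32 kN·m per $
  candidate X: M = 2.01 kN·m per $
The maximum is for candidate G.

candidate G, M = 189 kN·m per $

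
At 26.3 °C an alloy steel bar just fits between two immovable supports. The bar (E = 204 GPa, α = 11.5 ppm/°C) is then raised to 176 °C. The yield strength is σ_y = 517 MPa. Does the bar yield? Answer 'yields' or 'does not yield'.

ΔT = 149.7 K. Constrained thermal stress σ = E·α·ΔT = 204.0×10³ MPa × 11.5×10⁻⁶ × 149.7 = 351 MPa (compressive).
Compare to σ_y = 517 MPa: σ < σ_y, so it does not yield.

does not yield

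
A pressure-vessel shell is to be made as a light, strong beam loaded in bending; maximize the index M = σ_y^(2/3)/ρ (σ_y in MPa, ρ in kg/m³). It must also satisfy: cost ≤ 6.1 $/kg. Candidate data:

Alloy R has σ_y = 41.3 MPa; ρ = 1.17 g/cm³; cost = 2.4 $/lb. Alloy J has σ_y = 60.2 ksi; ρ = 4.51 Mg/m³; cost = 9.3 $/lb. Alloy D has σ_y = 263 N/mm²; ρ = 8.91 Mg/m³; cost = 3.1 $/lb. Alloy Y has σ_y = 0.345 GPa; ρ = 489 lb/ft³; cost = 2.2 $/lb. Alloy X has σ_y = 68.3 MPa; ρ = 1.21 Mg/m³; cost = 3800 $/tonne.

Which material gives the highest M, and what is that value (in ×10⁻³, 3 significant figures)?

Screen on constraints: cost ≤ 6.1 $/kg. Survivors: alloy R, alloy Y, alloy X.
Convert each candidate to consistent units, then evaluate M:
  alloy R: σ_y = 41.30 MPa, ρ = 1170 kg/m³
  alloy Y: σ_y = 345.0 MPa, ρ = 7833 kg/m³
  alloy X: σ_y = 68.30 MPa, ρ = 1210 kg/m³
  alloy X: M = 13.8×10⁻³
  alloy R: M = 10.2×10⁻³
  alloy Y: M = 6.28×10⁻³
The maximum is for alloy X.

alloy X, M = 13.8×10⁻³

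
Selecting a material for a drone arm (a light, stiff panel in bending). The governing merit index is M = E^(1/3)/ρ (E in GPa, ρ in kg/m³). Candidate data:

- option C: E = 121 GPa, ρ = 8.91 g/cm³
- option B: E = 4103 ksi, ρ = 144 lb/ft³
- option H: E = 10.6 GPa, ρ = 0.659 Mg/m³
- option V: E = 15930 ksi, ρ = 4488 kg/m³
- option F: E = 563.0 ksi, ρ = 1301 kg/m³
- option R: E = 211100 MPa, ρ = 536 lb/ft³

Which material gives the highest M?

After converting to SI:
  option C: E = 121.0 GPa, ρ = 8910 kg/m³
  option B: E = 28.29 GPa, ρ = 2307 kg/m³
  option H: E = 10.60 GPa, ρ = 659.0 kg/m³
  option V: E = 109.8 GPa, ρ = 4488 kg/m³
  option F: E = 3.882 GPa, ρ = 1301 kg/m³
  option R: E = 211.1 GPa, ρ = 8586 kg/m³
  option H: M = 3.33×10⁻³
  option B: M = 1.32×10⁻³
  option F: M = 1.21×10⁻³
  option V: M = 1.07×10⁻³
  option R: M = 0.693×10⁻³
  option C: M = 0.555×10⁻³
Highest index: option H.

option H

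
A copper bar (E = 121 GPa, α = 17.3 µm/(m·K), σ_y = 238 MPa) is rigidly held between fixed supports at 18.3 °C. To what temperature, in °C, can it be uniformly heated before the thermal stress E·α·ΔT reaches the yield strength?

132 °C

E·α·ΔT = 238.0 MPa ⇒ ΔT = 238.0 / (121.0×10³ × 17.3×10⁻⁶) = 113.7 K.
T = 18.3 + 113.7 = 132.0 °C.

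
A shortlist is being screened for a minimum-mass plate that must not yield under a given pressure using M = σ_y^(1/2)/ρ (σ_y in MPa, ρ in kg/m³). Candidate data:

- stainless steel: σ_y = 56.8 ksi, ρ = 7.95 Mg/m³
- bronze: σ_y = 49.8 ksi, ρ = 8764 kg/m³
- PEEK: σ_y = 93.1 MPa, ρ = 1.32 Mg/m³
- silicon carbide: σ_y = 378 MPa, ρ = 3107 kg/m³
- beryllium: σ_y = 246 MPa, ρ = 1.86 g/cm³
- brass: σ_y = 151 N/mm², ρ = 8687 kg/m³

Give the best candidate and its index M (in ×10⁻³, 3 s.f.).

beryllium, M = 8.43×10⁻³

Putting every candidate on a common basis:
  stainless steel: σ_y = 391.6 MPa, ρ = 7950 kg/m³
  bronze: σ_y = 343.4 MPa, ρ = 8764 kg/m³
  PEEK: σ_y = 93.10 MPa, ρ = 1320 kg/m³
  silicon carbide: σ_y = 378.0 MPa, ρ = 3107 kg/m³
  beryllium: σ_y = 246.0 MPa, ρ = 1860 kg/m³
  brass: σ_y = 151.0 MPa, ρ = 8687 kg/m³
  beryllium: M = 8.43×10⁻³
  PEEK: M = 7.31×10⁻³
  silicon carbide: M = 6.26×10⁻³
  stainless steel: M = 2.49×10⁻³
  bronze: M = 2.11×10⁻³
  brass: M = 1.41×10⁻³
The maximum is for beryllium.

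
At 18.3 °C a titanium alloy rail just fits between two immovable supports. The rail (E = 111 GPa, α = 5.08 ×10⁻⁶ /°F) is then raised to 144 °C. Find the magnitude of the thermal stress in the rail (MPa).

128 MPa

α = 5.08×10⁻⁶/°F × 9/5 = 9.14×10⁻⁶/K.
ΔT = 125.7 K. Constrained thermal stress σ = E·α·ΔT = 111.0×10³ MPa × 9.14×10⁻⁶ × 125.7 = 128 MPa (compressive).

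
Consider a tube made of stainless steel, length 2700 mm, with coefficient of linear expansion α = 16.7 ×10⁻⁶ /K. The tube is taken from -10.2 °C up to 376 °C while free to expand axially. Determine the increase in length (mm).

17.4 mm

ΔT = 376 − (-10.2) = 386.2 K.
ΔL = α·L₀·ΔT = 16.7×10⁻⁶ × 2700 mm × 386.2 K = 17.4 mm.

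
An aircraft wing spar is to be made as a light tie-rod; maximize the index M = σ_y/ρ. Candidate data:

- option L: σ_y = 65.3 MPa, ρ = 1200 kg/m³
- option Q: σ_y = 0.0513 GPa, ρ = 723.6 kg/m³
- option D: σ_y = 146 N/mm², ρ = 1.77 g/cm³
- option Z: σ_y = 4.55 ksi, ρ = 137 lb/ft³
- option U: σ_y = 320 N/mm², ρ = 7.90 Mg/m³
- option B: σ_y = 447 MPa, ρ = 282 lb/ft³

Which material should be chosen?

Putting every candidate on a common basis:
  option L: σ_y = 65.30 MPa, ρ = 1200 kg/m³
  option Q: σ_y = 51.30 MPa, ρ = 723.6 kg/m³
  option D: σ_y = 146.0 MPa, ρ = 1770 kg/m³
  option Z: σ_y = 31.37 MPa, ρ = 2195 kg/m³
  option U: σ_y = 320.0 MPa, ρ = 7900 kg/m³
  option B: σ_y = 447.0 MPa, ρ = 4517 kg/m³
  option B: M = 99.0 kN·m/kg
  option D: M = 82.5 kN·m/kg
  option Q: M = 70.9 kN·m/kg
  option L: M = 54.4 kN·m/kg
  option U: M = 40.5 kN·m/kg
  option Z: M = 14.3 kN·m/kg
Option B ranks first.

option B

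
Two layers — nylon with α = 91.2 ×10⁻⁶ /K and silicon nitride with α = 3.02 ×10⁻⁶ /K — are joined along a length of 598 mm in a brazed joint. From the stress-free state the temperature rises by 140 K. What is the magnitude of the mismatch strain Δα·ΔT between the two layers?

Δα = |91.2 − 3.02|×10⁻⁶/K = 88.2×10⁻⁶/K.
Mismatch strain = Δα·ΔT = 88.2×10⁻⁶ × 140.0 = 0.0123.

0.0123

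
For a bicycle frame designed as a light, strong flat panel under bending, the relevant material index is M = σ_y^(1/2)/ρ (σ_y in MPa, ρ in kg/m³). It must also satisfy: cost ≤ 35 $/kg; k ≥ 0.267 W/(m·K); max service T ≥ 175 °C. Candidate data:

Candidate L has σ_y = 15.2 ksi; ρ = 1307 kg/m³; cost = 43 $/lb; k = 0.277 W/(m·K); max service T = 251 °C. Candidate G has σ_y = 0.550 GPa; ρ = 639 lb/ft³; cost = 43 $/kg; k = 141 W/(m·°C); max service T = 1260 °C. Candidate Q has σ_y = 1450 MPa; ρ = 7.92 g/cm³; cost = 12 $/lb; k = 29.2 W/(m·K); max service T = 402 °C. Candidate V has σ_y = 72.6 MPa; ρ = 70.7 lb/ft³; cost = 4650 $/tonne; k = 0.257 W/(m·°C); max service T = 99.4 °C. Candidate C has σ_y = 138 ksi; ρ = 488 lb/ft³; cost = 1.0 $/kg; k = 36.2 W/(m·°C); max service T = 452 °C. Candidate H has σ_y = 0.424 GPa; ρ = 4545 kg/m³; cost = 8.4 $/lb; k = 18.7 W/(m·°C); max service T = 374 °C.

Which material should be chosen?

candidate Q

Screen on constraints: cost ≤ 35 $/kg; k ≥ 0.267 W/(m·K); max service T ≥ 175 °C. Survivors: candidate Q, candidate C, candidate H.
After converting to SI:
  candidate Q: σ_y = 1450 MPa, ρ = 7920 kg/m³
  candidate C: σ_y = 951.5 MPa, ρ = 7817 kg/m³
  candidate H: σ_y = 424.0 MPa, ρ = 4545 kg/m³
  candidate Q: M = 4.81×10⁻³
  candidate H: M = 4.53×10⁻³
  candidate C: M = 3.95×10⁻³
Highest index: candidate Q.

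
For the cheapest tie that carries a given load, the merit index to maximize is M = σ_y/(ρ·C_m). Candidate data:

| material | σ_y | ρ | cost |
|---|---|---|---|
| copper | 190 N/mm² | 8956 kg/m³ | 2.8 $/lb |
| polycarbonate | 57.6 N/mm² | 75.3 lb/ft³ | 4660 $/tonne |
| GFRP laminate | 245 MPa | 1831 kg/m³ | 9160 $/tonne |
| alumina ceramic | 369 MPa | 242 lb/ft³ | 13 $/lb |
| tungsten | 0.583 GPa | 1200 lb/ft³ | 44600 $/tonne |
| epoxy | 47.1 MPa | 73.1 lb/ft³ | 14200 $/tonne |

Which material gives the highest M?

In SI units:
  copper: σ_y = 190.0 MPa, ρ = 8956 kg/m³, cost = 6.173 $/kg
  polycarbonate: σ_y = 57.60 MPa, ρ = 1206 kg/m³, cost = 4.660 $/kg
  GFRP laminate: σ_y = 245.0 MPa, ρ = 1831 kg/m³, cost = 9.160 $/kg
  alumina ceramic: σ_y = 369.0 MPa, ρ = 3876 kg/m³, cost = 28.66 $/kg
  tungsten: σ_y = 583.0 MPa, ρ = 19220 kg/m³, cost = 44.60 $/kg
  epoxy: σ_y = 47.10 MPa, ρ = 1171 kg/m³, cost = 14.20 $/kg
  GFRP laminate: M = 14.6 kN·m per $
  polycarbonate: M = 10.2 kN·m per $
  copper: M = 3.44 kN·m per $
  alumina ceramic: M = 3.32 kN·m per $
  epoxy: M = 2.83 kN·m per $
  tungsten: M = 0.680 kN·m per $
GFRP laminate has the largest M.

GFRP laminate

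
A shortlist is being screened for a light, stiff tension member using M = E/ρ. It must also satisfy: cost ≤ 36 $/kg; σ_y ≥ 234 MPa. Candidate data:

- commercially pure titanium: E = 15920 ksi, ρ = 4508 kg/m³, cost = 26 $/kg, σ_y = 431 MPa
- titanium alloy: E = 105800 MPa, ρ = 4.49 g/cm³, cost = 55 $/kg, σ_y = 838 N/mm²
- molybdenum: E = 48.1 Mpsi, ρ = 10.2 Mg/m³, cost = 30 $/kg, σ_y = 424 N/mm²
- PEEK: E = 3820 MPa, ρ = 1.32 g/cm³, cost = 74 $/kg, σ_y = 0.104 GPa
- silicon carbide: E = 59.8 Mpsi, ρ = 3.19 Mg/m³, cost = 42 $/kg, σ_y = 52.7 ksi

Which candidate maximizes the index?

molybdenum

Screen on constraints: cost ≤ 36 $/kg; σ_y ≥ 234 MPa. Survivors: commercially pure titanium, molybdenum.
After converting to SI:
  commercially pure titanium: E = 109.8 GPa, ρ = 4508 kg/m³
  molybdenum: E = 331.6 GPa, ρ = 10200 kg/m³
  molybdenum: M = 32.5 MN·m/kg
  commercially pure titanium: M = 24.3 MN·m/kg
The maximum is for molybdenum.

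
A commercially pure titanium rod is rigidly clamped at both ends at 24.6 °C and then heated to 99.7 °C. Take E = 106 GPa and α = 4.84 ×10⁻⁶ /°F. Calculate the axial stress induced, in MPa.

69.4 MPa

α = 4.84×10⁻⁶/°F × 9/5 = 8.71×10⁻⁶/K.
ΔT = 75.10 K. Constrained thermal stress σ = E·α·ΔT = 106.0×10³ MPa × 8.71×10⁻⁶ × 75.10 = 69.4 MPa (compressive).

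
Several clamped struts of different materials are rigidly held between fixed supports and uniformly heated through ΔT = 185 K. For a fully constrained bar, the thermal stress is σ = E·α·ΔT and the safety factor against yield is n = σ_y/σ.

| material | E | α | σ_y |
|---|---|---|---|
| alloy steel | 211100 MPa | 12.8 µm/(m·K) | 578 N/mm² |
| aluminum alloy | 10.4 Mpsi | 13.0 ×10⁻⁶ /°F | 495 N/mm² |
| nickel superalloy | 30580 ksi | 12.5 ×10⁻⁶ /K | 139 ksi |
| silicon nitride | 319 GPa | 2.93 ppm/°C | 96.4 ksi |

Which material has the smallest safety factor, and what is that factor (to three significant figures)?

alloy steel, n = 1.16

Per material, after unit conversion:
  alloy steel: E = 211.1, α = 12.8, σ_y = 578.0 → σ = 500 MPa, n = 1.16
  aluminum alloy: E = 71.71, α = 23.4, σ_y = 495.0 → σ = 310 MPa, n = 1.59
  nickel superalloy: E = 210.8, α = 12.5, σ_y = 958.4 → σ = 488 MPa, n = 1.97
  silicon nitride: E = 319.0, α = 2.93, σ_y = 664.7 → σ = 173 MPa, n = 3.84
The minimum is alloy steel at n = 1.16.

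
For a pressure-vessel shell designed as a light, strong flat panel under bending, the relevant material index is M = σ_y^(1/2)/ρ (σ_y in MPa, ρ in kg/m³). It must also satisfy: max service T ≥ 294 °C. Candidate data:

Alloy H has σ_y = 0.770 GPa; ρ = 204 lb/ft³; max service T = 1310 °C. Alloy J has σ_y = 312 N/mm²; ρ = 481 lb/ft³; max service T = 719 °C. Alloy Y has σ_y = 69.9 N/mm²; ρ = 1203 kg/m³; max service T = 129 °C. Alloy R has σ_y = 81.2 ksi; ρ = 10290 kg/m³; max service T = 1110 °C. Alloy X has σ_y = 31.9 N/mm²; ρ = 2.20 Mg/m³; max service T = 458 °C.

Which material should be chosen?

Screen on constraints: max service T ≥ 294 °C. Survivors: alloy H, alloy J, alloy R, alloy X.
Convert each candidate to consistent units, then evaluate M:
  alloy H: σ_y = 770.0 MPa, ρ = 3268 kg/m³
  alloy J: σ_y = 312.0 MPa, ρ = 7705 kg/m³
  alloy R: σ_y = 559.9 MPa, ρ = 10290 kg/m³
  alloy X: σ_y = 31.90 MPa, ρ = 2200 kg/m³
  alloy H: M = 8.49×10⁻³
  alloy X: M = 2.57×10⁻³
  alloy R: M = 2.30×10⁻³
  alloy J: M = 2.29×10⁻³
The maximum is for alloy H.

alloy H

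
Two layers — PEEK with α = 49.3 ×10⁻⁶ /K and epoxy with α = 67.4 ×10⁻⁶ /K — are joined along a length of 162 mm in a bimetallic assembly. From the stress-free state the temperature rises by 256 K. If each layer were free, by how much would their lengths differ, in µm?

751 µm

Δα = |49.3 − 67.4|×10⁻⁶/K = 18.1×10⁻⁶/K.
ΔL_mismatch = Δα·L·ΔT = 18.1×10⁻⁶ × 162.0 mm × 256.0 K = 751 µm.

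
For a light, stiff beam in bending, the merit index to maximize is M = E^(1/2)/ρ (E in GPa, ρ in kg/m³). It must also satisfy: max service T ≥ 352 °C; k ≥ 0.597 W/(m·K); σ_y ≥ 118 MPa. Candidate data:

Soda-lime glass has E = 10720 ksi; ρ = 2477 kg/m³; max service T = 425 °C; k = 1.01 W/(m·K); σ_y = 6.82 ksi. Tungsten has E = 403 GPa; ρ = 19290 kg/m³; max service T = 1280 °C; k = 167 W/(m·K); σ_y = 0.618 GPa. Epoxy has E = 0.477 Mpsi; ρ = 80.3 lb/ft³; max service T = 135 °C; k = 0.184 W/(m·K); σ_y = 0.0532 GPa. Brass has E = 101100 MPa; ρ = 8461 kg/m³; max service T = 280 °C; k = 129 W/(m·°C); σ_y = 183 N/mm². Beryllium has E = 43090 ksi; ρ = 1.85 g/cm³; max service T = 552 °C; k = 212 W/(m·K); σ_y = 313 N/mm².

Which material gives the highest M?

Screen on constraints: max service T ≥ 352 °C; k ≥ 0.597 W/(m·K); σ_y ≥ 118 MPa. Survivors: tungsten, beryllium.
Putting every candidate on a common basis:
  tungsten: E = 403.0 GPa, ρ = 19290 kg/m³
  beryllium: E = 297.1 GPa, ρ = 1850 kg/m³
  beryllium: M = 9.32×10⁻³
  tungsten: M = 1.04×10⁻³
The maximum is for beryllium.

beryllium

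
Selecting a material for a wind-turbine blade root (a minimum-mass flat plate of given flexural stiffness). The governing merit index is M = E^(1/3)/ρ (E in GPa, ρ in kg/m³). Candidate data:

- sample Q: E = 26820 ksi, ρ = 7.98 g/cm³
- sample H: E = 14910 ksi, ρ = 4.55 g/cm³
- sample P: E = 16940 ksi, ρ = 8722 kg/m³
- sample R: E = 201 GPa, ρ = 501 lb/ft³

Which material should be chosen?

sample H

In SI units:
  sample Q: E = 184.9 GPa, ρ = 7980 kg/m³
  sample H: E = 102.8 GPa, ρ = 4550 kg/m³
  sample P: E = 116.8 GPa, ρ = 8722 kg/m³
  sample R: E = 201.0 GPa, ρ = 8025 kg/m³
  sample H: M = 1.03×10⁻³
  sample R: M = 0.730×10⁻³
  sample Q: M = 0.714×10⁻³
  sample P: M = 0.560×10⁻³
The maximum is for sample H.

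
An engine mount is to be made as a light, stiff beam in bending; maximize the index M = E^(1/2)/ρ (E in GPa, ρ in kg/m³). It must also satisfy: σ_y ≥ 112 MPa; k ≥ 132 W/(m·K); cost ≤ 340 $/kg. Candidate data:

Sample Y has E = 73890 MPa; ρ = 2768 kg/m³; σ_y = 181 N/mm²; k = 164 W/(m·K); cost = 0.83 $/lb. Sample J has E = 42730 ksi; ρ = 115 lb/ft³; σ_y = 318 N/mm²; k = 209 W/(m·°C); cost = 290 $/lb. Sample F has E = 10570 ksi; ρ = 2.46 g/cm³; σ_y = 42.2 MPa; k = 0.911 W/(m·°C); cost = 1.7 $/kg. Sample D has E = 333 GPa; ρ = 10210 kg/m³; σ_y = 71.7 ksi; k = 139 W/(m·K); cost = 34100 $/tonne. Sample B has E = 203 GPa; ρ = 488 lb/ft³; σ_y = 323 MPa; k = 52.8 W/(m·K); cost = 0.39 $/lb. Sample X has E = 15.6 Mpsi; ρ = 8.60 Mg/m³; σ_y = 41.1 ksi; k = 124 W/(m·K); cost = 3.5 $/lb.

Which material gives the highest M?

sample Y

Screen on constraints: σ_y ≥ 112 MPa; k ≥ 132 W/(m·K); cost ≤ 340 $/kg. Survivors: sample Y, sample D.
In SI units:
  sample Y: E = 73.89 GPa, ρ = 2768 kg/m³
  sample D: E = 333.0 GPa, ρ = 10210 kg/m³
  sample Y: M = 3.11×10⁻³
  sample D: M = 1.79×10⁻³
Highest index: sample Y.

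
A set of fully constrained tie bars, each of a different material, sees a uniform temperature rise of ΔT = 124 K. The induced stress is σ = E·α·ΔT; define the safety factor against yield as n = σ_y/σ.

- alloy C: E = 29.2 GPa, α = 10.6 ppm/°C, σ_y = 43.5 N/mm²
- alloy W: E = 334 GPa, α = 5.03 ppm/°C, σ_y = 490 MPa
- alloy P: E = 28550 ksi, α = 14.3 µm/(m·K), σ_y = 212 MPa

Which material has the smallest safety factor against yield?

Converting E to GPa, α to ×10⁻⁶/K, σ_y to MPa, then σ and n for each:
  alloy C: E = 29.20, α = 10.6, σ_y = 43.50 → σ = 38.4 MPa, n = 1.13
  alloy W: E = 334.0, α = 5.03, σ_y = 490.0 → σ = 208 MPa, n = 2.35
  alloy P: E = 196.8, α = 14.3, σ_y = 212.0 → σ = 349 MPa, n = 0.607
Smallest n: alloy P with n = 0.607.

alloy P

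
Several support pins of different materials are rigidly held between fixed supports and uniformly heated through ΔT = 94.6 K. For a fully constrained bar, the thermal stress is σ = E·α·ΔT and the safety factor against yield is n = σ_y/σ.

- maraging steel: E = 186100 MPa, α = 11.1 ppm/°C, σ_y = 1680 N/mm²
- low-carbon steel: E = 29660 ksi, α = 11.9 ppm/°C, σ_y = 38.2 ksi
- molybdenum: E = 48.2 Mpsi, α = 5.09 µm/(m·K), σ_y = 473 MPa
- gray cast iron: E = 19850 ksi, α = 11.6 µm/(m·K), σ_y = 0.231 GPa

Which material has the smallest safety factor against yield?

Converting E to GPa, α to ×10⁻⁶/K, σ_y to MPa, then σ and n for each:
  maraging steel: E = 186.1, α = 11.1, σ_y = 1680 → σ = 195 MPa, n = 8.60
  low-carbon steel: E = 204.5, α = 11.9, σ_y = 263.4 → σ = 230 MPa, n = 1.14
  molybdenum: E = 332.3, α = 5.09, σ_y = 473.0 → σ = 160 MPa, n = 2.96
  gray cast iron: E = 136.9, α = 11.6, σ_y = 231.0 → σ = 150 MPa, n = 1.54
The minimum is low-carbon steel at n = 1.14.

low-carbon steel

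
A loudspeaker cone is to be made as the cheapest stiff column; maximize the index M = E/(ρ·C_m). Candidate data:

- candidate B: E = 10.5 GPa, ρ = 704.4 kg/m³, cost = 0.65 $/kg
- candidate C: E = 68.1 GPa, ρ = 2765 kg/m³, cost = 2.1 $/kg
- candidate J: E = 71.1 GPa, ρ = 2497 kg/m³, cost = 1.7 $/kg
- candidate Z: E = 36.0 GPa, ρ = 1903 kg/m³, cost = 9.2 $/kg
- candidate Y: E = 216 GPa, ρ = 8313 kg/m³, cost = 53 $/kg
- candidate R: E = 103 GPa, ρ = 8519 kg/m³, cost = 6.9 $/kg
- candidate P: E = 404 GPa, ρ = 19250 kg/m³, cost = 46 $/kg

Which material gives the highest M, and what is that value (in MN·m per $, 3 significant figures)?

candidate B, M = 22.9 MN·m per $

Per-candidate index values:
  candidate B: M = 22.9 MN·m per $
  candidate J: M = 16.7 MN·m per $
  candidate C: M = 11.7 MN·m per $
  candidate Z: M = 2.06 MN·m per $
  candidate R: M = 1.75 MN·m per $
  candidate Y: M = 0.490 MN·m per $
  candidate P: M = 0.456 MN·m per $
Candidate B ranks first.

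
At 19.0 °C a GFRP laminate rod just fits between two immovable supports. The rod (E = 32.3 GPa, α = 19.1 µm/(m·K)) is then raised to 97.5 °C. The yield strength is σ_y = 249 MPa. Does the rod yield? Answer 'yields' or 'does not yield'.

ΔT = 78.50 K. Constrained thermal stress σ = E·α·ΔT = 32.30×10³ MPa × 19.1×10⁻⁶ × 78.50 = 48.4 MPa (compressive).
Compare to σ_y = 249 MPa: σ < σ_y, so it does not yield.

does not yield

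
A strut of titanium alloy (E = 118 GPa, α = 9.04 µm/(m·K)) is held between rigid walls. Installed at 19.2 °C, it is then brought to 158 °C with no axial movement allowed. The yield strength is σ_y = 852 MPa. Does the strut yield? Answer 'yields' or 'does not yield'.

does not yield

ΔT = 138.8 K. Constrained thermal stress σ = E·α·ΔT = 118.0×10³ MPa × 9.04×10⁻⁶ × 138.8 = 148 MPa (compressive).
Compare to σ_y = 852 MPa: σ < σ_y, so it does not yield.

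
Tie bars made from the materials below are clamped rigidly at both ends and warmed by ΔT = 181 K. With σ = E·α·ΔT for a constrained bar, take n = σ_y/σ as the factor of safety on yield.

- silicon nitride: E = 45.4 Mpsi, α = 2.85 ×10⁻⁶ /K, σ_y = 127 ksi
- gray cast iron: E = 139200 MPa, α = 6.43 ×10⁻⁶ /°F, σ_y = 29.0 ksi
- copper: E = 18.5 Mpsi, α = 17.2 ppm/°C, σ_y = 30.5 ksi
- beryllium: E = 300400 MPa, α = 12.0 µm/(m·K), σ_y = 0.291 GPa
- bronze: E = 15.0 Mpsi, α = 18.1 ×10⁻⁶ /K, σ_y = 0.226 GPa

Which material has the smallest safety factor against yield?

With everything in SI (GPa, ×10⁻⁶/K, MPa):
  silicon nitride: E = 313.0, α = 2.85, σ_y = 875.6 → σ = 161 MPa, n = 5.42
  gray cast iron: E = 139.2, α = 11.6, σ_y = 199.9 → σ = 292 MPa, n = 0.686
  copper: E = 127.6, α = 17.2, σ_y = 210.3 → σ = 397 MPa, n = 0.530
  beryllium: E = 300.4, α = 12.0, σ_y = 291.0 → σ = 652 MPa, n = 0.446
  bronze: E = 103.4, α = 18.1, σ_y = 226.0 → σ = 339 MPa, n = 0.667
Beryllium has the lowest safety factor, n = 0.446.

beryllium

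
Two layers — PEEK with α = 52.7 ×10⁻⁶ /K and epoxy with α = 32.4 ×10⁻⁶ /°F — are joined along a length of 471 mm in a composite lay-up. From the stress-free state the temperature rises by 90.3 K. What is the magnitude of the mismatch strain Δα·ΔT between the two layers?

5.07×10⁻⁴

epoxy: α = 32.4×10⁻⁶/°F × 9/5 = 58.3×10⁻⁶/K.
Δα = |52.7 − 58.3|×10⁻⁶/K = 5.62×10⁻⁶/K.
Mismatch strain = Δα·ΔT = 5.62×10⁻⁶ × 90.3 = 5.07×10⁻⁴.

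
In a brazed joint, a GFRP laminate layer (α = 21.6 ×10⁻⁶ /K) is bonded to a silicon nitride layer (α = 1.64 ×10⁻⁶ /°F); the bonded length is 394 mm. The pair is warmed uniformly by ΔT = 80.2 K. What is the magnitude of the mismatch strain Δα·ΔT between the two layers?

1.50×10⁻³

silicon nitride: α = 1.64×10⁻⁶/°F × 9/5 = 2.95×10⁻⁶/K.
Δα = |21.6 − 2.95|×10⁻⁶/K = 18.6×10⁻⁶/K.
Mismatch strain = Δα·ΔT = 18.6×10⁻⁶ × 80.2 = 1.50×10⁻³.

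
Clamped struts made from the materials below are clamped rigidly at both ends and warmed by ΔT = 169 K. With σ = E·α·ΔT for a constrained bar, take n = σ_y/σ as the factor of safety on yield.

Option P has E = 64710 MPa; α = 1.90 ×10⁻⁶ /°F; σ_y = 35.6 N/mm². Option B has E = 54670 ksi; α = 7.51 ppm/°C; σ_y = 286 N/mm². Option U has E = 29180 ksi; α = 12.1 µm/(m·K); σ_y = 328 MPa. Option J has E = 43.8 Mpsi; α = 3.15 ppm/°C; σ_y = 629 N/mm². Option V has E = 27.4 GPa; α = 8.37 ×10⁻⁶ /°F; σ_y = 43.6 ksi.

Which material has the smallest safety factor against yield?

option B

With everything in SI (GPa, ×10⁻⁶/K, MPa):
  option P: E = 64.71, α = 3.42, σ_y = 35.60 → σ = 37.4 MPa, n = 0.952
  option B: E = 376.9, α = 7.51, σ_y = 286.0 → σ = 478 MPa, n = 0.598
  option U: E = 201.2, α = 12.1, σ_y = 328.0 → σ = 411 MPa, n = 0.797
  option J: E = 302.0, α = 3.15, σ_y = 629.0 → σ = 161 MPa, n = 3.91
  option V: E = 27.40, α = 15.1, σ_y = 300.6 → σ = 69.8 MPa, n = 4.31
Smallest n: option B with n = 0.598.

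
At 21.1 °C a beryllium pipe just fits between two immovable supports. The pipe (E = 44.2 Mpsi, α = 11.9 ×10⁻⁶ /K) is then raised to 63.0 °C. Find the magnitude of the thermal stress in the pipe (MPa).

E = 44.2 Mpsi = 304.7 GPa.
ΔT = 41.90 K. Constrained thermal stress σ = E·α·ΔT = 304.7×10³ MPa × 11.9×10⁻⁶ × 41.90 = 152 MPa (compressive).

152 MPa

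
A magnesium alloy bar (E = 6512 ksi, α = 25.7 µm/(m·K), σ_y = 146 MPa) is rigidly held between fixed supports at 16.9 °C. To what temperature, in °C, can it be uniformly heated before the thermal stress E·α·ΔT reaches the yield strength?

E = 6512 ksi = 44.90 GPa.
E·α·ΔT = 146.0 MPa ⇒ ΔT = 146.0 / (44.90×10³ × 25.7×10⁻⁶) = 126.5 K.
T = 16.9 + 126.5 = 143.4 °C.

143 °C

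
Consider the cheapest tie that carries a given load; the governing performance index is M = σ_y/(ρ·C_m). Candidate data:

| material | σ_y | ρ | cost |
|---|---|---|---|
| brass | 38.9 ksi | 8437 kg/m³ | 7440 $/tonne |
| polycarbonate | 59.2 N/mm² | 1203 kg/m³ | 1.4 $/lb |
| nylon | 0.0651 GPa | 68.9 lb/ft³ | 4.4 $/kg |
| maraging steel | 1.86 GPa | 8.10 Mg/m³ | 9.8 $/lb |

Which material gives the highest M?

Normalizing units and computing the index:
  brass: σ_y = 268.2 MPa, ρ = 8437 kg/m³, cost = 7.440 $/kg
  polycarbonate: σ_y = 59.20 MPa, ρ = 1203 kg/m³, cost = 3.086 $/kg
  nylon: σ_y = 65.10 MPa, ρ = 1104 kg/m³, cost = 4.400 $/kg
  maraging steel: σ_y = 1860 MPa, ρ = 8100 kg/m³, cost = 21.60 $/kg
  polycarbonate: M = 15.9 kN·m per $
  nylon: M = 13.4 kN·m per $
  maraging steel: M = 10.6 kN·m per $
  brass: M = 4.27 kN·m per $
Polycarbonate ranks first.

polycarbonate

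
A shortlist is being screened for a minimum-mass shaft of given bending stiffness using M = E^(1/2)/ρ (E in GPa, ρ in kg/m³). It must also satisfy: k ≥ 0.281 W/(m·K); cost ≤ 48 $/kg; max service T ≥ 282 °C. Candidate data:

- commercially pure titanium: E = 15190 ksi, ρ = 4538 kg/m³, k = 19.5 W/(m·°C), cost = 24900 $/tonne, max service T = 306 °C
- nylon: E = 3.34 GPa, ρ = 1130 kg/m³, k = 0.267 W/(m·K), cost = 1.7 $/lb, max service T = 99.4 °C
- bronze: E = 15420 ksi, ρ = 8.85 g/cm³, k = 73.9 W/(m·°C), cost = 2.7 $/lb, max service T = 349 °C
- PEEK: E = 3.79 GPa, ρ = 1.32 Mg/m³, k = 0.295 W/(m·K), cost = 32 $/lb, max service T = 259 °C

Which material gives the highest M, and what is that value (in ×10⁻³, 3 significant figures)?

Screen on constraints: k ≥ 0.281 W/(m·K); cost ≤ 48 $/kg; max service T ≥ 282 °C. Survivors: commercially pure titanium, bronze.
In SI units:
  commercially pure titanium: E = 104.7 GPa, ρ = 4538 kg/m³
  bronze: E = 106.3 GPa, ρ = 8850 kg/m³
  commercially pure titanium: M = 2.26×10⁻³
  bronze: M = 1.17×10⁻³
Commercially pure titanium ranks first.

commercially pure titanium, M = 2.26×10⁻³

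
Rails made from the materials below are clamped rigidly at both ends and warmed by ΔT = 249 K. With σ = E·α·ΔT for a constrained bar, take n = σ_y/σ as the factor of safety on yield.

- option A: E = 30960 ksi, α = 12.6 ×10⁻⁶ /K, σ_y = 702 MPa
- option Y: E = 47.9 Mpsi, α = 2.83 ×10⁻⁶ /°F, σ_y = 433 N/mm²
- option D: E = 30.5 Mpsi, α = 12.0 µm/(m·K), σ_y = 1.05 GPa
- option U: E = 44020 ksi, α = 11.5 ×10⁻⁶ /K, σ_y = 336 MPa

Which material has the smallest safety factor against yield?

option U

In consistent units (E in GPa, α in ×10⁻⁶/K, σ_y in MPa):
  option A: E = 213.5, α = 12.6, σ_y = 702.0 → σ = 670 MPa, n = 1.05
  option Y: E = 330.3, α = 5.09, σ_y = 433.0 → σ = 419 MPa, n = 1.03
  option D: E = 210.3, α = 12.0, σ_y = 1050 → σ = 628 MPa, n = 1.67
  option U: E = 303.5, α = 11.5, σ_y = 336.0 → σ = 869 MPa, n = 0.387
The minimum is option U at n = 0.387.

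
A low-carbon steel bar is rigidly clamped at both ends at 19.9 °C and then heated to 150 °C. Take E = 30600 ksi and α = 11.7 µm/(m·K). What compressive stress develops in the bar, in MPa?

E = 30600 ksi = 211.0 GPa.
ΔT = 130.1 K. Constrained thermal stress σ = E·α·ΔT = 211.0×10³ MPa × 11.7×10⁻⁶ × 130.1 = 321 MPa (compressive).

321 MPa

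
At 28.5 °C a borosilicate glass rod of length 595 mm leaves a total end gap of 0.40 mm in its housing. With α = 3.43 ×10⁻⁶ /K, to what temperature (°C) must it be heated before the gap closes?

224 °C

α·L₀·ΔT = 0.4 mm ⇒ ΔT = 0.4 / (3.43×10⁻⁶ × 595.0) = 196.0 K.
T = 28.5 + 196.0 = 224.5 °C.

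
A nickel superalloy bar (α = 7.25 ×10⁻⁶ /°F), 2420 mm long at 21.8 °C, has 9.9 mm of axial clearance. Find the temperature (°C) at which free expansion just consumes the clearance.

335 °C

α = 7.25×10⁻⁶/°F × 9/5 = 13.0×10⁻⁶/K.
α·L₀·ΔT = 9.9 mm ⇒ ΔT = 9.9 / (13.0×10⁻⁶ × 2420.0) = 313.5 K.
T = 21.8 + 313.5 = 335.3 °C.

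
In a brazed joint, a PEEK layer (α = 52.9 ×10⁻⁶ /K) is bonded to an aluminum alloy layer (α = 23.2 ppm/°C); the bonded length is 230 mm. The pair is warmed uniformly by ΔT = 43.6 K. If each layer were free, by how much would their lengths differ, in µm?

298 µm

Δα = |52.9 − 23.2|×10⁻⁶/K = 29.7×10⁻⁶/K.
ΔL_mismatch = Δα·L·ΔT = 29.7×10⁻⁶ × 230.0 mm × 43.6 K = 298 µm.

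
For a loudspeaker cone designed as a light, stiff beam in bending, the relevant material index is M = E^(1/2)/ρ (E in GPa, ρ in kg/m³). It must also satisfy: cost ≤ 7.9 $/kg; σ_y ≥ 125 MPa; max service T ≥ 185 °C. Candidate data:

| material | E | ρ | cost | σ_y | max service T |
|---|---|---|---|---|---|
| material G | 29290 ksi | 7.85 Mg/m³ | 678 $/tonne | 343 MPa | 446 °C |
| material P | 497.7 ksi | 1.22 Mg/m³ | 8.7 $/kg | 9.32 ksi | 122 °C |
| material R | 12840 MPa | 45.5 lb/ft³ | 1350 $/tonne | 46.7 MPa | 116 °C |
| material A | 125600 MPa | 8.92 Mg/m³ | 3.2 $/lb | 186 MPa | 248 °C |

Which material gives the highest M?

material G

Screen on constraints: cost ≤ 7.9 $/kg; σ_y ≥ 125 MPa; max service T ≥ 185 °C. Survivors: material G, material A.
Normalizing units and computing the index:
  material G: E = 201.9 GPa, ρ = 7850 kg/m³
  material A: E = 125.6 GPa, ρ = 8920 kg/m³
  material G: M = 1.81×10⁻³
  material A: M = 1.26×10⁻³
The maximum is for material G.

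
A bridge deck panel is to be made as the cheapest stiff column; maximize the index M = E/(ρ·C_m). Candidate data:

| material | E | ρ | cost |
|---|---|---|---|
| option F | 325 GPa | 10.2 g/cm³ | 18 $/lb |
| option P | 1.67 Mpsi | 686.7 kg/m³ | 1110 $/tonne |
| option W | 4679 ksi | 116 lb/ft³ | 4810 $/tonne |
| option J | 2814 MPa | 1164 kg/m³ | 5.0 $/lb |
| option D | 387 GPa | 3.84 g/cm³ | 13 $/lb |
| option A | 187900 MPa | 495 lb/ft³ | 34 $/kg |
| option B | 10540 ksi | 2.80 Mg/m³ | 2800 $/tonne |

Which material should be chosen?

After converting to SI:
  option F: E = 325.0 GPa, ρ = 10200 kg/m³, cost = 39.68 $/kg
  option P: E = 11.51 GPa, ρ = 686.7 kg/m³, cost = 1.110 $/kg
  option W: E = 32.26 GPa, ρ = 1858 kg/m³, cost = 4.810 $/kg
  option J: E = 2.814 GPa, ρ = 1164 kg/m³, cost = 11.02 $/kg
  option D: E = 387.0 GPa, ρ = 3840 kg/m³, cost = 28.66 $/kg
  option A: E = 187.9 GPa, ρ = 7929 kg/m³, cost = 34.00 $/kg
  option B: E = 72.67 GPa, ρ = 2800 kg/m³, cost = 2.800 $/kg
  option P: M = 15.1 MN·m per $
  option B: M = 9.27 MN·m per $
  option W: M = 3.61 MN·m per $
  option D: M = 3.52 MN·m per $
  option F: M = 0.803 MN·m per $
  option A: M = 0.697 MN·m per $
  option J: M = 0.219 MN·m per $
Option P ranks first.

option P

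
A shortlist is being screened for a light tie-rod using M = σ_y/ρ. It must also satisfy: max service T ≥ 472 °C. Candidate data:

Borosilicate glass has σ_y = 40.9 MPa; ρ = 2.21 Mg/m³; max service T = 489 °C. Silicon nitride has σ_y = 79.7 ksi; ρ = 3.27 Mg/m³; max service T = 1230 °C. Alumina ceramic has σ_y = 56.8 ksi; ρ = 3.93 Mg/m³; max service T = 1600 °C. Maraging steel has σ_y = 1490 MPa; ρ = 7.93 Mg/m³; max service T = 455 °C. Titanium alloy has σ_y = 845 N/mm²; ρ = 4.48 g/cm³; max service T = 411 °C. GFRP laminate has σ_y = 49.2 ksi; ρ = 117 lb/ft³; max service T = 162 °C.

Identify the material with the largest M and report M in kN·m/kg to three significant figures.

silicon nitride, M = 168 kN·m/kg

Screen on constraints: max service T ≥ 472 °C. Survivors: borosilicate glass, silicon nitride, alumina ceramic.
Putting every candidate on a common basis:
  borosilicate glass: σ_y = 40.90 MPa, ρ = 2210 kg/m³
  silicon nitride: σ_y = 549.5 MPa, ρ = 3270 kg/m³
  alumina ceramic: σ_y = 391.6 MPa, ρ = 3930 kg/m³
  silicon nitride: M = 168 kN·m/kg
  alumina ceramic: M = 99.6 kN·m/kg
  borosilicate glass: M = 18.5 kN·m/kg
Silicon nitride ranks first.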